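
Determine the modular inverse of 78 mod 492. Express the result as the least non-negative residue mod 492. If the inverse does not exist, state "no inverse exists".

no inverse exists

Compute gcd(78, 492):
492 = 6×78 + 24
78 = 3×24 + 6
24 = 4×6 + 0
gcd(78, 492) = 6 ≠ 1, so 78 has no multiplicative inverse modulo 492.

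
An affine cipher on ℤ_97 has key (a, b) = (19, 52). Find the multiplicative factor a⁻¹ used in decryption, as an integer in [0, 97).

Apply the Euclidean algorithm to 97 and 19:
97 = 5*19 + 2
19 = 9*2 + 1
2 = 2*1 + 0
gcd = 1, so the inverse exists. Back-substitute:
1 = 19 − 9·2
1 = −9·97 + 46·19
So 19·46 ≡ 1 (mod 97).

46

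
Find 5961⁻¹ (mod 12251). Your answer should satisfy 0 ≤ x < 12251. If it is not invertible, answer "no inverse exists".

5027

Extended Euclidean algorithm:
12251 = 2·5961 + 329
5961 = 18·329 + 39
329 = 8·39 + 17
39 = 2·17 + 5
17 = 3·5 + 2
5 = 2·2 + 1
2 = 2·1 + 0
gcd = 1, so the inverse exists. Back-substitute:
1 = 5 − 2·2
1 = −2·17 + 7·5
1 = 7·39 − 16·17
1 = −16·329 + 135·39
1 = 135·5961 − 2446·329
1 = −2446·12251 + 5027·5961
So 5961·5027 ≡ 1 (mod 12251).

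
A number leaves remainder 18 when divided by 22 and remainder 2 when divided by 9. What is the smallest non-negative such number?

128

Write x = 18 + 22·k. Then 22·k ≡ 2 − 18 ≡ 2 (mod 9).
Need 22⁻¹ mod 9. Extended Euclid on (9, 4):
9 = 2×4 + 1
4 = 4×1 + 0
Back-substitute:
1 = 9 − 2·4
22⁻¹ ≡ 7 (mod 9), so k ≡ 7·2 ≡ 5 (mod 9).
x = 18 + 22·5 = 128.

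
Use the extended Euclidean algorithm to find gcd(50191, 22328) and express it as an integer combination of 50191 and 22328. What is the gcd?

Apply Euclid's algorithm to 50191 and 22328:
50191 = 2*22328 + 5535
22328 = 4*5535 + 188
5535 = 29*188 + 83
188 = 2*83 + 22
83 = 3*22 + 17
22 = 1*17 + 5
17 = 3*5 + 2
5 = 2*2 + 1
2 = 2*1 + 0
gcd(50191, 22328) = 1.
Working backward:
1 = 5 − 2·2
1 = −2·17 + 7·5
1 = 7·22 − 9·17
1 = −9·83 + 34·22
1 = 34·188 − 77·83
1 = −77·5535 + 2267·188
1 = 2267·22328 − 9145·5535
1 = −9145·50191 + 20557·22328
So 1 = (-9145)·50191 + (20557)·22328.

1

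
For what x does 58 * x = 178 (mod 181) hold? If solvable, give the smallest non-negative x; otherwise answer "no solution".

53

First find gcd(58, 181):
181 = 3·58 + 7
58 = 8·7 + 2
7 = 3·2 + 1
2 = 2·1 + 0
gcd = 1, so a unique solution mod 181 exists.
Back-substitute for the Bézout coefficients:
1 = 7 − 3·2
1 = −3·58 + 25·7
1 = 25·181 − 78·58
So 58·(-78) ≡ 1 (mod 181), giving 58⁻¹ ≡ 103.
x ≡ 58⁻¹·178 ≡ 103·178 ≡ 53 (mod 181).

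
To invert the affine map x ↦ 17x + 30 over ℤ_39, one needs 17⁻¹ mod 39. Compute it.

gcd(39, 17) by repeated division:
39 = 2*17 + 5
17 = 3*5 + 2
5 = 2*2 + 1
2 = 2*1 + 0
Since gcd(17, 39) = 1, back-substitute to write 1 as a combination:
1 = 5 − 2·2
1 = −2·17 + 7·5
1 = 7·39 − 16·17
So 17·(-16) ≡ 1 (mod 39), and -16 ≡ 23 (mod 39).

23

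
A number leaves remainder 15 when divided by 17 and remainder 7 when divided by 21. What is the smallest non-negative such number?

Write x = 15 + 17·k. Then 17·k ≡ 7 − 15 ≡ 13 (mod 21).
Need 17⁻¹ mod 21. Extended Euclid on (21, 17):
21 = 1·17 + 4
17 = 4·4 + 1
4 = 4·1 + 0
Back-substitute:
1 = 17 − 4·4
1 = −4·21 + 5·17
17⁻¹ ≡ 5 (mod 21), so k ≡ 5·13 ≡ 2 (mod 21).
x = 15 + 17·2 = 49.

49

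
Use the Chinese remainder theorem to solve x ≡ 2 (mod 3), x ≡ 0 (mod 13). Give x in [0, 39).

Write x = 2 + 3·k. Then 3·k ≡ 0 − 2 ≡ 11 (mod 13).
Need 3⁻¹ mod 13. Extended Euclid on (13, 3):
13 = 4×3 + 1
3 = 3×1 + 0
Back-substitute:
1 = 13 − 4·3
3⁻¹ ≡ 9 (mod 13), so k ≡ 9·11 ≡ 8 (mod 13).
x = 2 + 3·8 = 26.

26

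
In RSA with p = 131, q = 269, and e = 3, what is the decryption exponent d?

φ(n) = (p−1)(q−1) = 130·268 = 34840.
Need d with 3·d ≡ 1 (mod 34840). Apply the extended Euclidean algorithm:
34840 = 11613×3 + 1
3 = 3×1 + 0
Back-substitute:
1 = 34840 − 11613·3
So 3·(-11613) ≡ 1 (mod 34840), hence d ≡ -11613 ≡ 23227 (mod 34840).

23227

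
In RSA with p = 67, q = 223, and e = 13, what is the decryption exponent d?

13525

φ(n) = (p−1)(q−1) = 66·222 = 14652.
Need d with 13·d ≡ 1 (mod 14652). Apply the extended Euclidean algorithm:
14652 = 1127*13 + 1
13 = 13*1 + 0
Back-substitute:
1 = 14652 − 1127·13
So 13·(-1127) ≡ 1 (mod 14652), hence d ≡ -1127 ≡ 13525 (mod 14652).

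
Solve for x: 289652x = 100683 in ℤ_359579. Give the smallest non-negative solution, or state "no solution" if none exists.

First find gcd(289652, 359579):
359579 = 1×289652 + 69927
289652 = 4×69927 + 9944
69927 = 7×9944 + 319
9944 = 31×319 + 55
319 = 5×55 + 44
55 = 1×44 + 11
44 = 4×11 + 0
gcd = 11 and 11 | 100683, so solutions exist. Divide through by 11: 26332x ≡ 9153 (mod 32689).
Now find 26332⁻¹ mod 32689:
32689 = 1·26332 + 6357
26332 = 4·6357 + 904
6357 = 7·904 + 29
904 = 31·29 + 5
29 = 5·5 + 4
5 = 1·4 + 1
4 = 4·1 + 0
Back-substitute:
1 = 5 − 4
1 = −29 + 6·5
1 = 6·904 − 187·29
1 = −187·6357 + 1315·904
1 = 1315·26332 − 5447·6357
1 = −5447·32689 + 6762·26332
So 26332⁻¹ ≡ 6762 (mod 32689).
Then x ≡ 6762·9153 ≡ 12309 (mod 32689); the smallest non-negative solution is x = 12309.

12309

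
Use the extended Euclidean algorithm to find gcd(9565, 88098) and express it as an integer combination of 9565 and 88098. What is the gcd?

Euclidean algorithm:
88098 = 9·9565 + 2013
9565 = 4·2013 + 1513
2013 = 1·1513 + 500
1513 = 3·500 + 13
500 = 38·13 + 6
13 = 2·6 + 1
6 = 6·1 + 0
gcd(9565, 88098) = 1.
Express as a combination:
1 = 13 − 2·6
1 = −2·500 + 77·13
1 = 77·1513 − 233·500
1 = −233·2013 + 310·1513
1 = 310·9565 − 1473·2013
1 = −1473·88098 + 13567·9565
So 1 = (-1473)·88098 + (13567)·9565.

1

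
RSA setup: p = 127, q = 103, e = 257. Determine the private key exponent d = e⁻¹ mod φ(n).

6401

φ(n) = (p−1)(q−1) = 126·102 = 12852.
Need d with 257·d ≡ 1 (mod 12852). Apply the extended Euclidean algorithm:
12852 = 50*257 + 2
257 = 128*2 + 1
2 = 2*1 + 0
Back-substitute:
1 = 257 − 128·2
1 = −128·12852 + 6401·257
So 257·6401 ≡ 1 (mod 12852), hence d = 6401.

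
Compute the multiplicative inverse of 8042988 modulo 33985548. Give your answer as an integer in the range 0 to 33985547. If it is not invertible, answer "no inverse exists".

Euclidean algorithm on 33985548, 8042988:
33985548 = 4*8042988 + 1813596
8042988 = 4*1813596 + 788604
1813596 = 2*788604 + 236388
788604 = 3*236388 + 79440
236388 = 2*79440 + 77508
79440 = 1*77508 + 1932
77508 = 40*1932 + 228
1932 = 8*228 + 108
228 = 2*108 + 12
108 = 9*12 + 0
Since gcd = 12 > 1, 8042988 is not a unit mod 33985548.

no inverse exists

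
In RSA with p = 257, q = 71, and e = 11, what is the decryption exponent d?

16291

φ(n) = (p−1)(q−1) = 256·70 = 17920.
Need d with 11·d ≡ 1 (mod 17920). Apply the extended Euclidean algorithm:
17920 = 1629×11 + 1
11 = 11×1 + 0
Back-substitute:
1 = 17920 − 1629·11
So 11·(-1629) ≡ 1 (mod 17920), hence d ≡ -1629 ≡ 16291 (mod 17920).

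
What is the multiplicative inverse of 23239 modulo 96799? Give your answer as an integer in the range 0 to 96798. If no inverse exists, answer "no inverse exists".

gcd(96799, 23239) by repeated division:
96799 = 4·23239 + 3843
23239 = 6·3843 + 181
3843 = 21·181 + 42
181 = 4·42 + 13
42 = 3·13 + 3
13 = 4·3 + 1
3 = 3·1 + 0
The gcd is 1. Working backward:
1 = 13 − 4·3
1 = −4·42 + 13·13
1 = 13·181 − 56·42
1 = −56·3843 + 1189·181
1 = 1189·23239 − 7190·3843
1 = −7190·96799 + 29949·23239
So 23239·29949 ≡ 1 (mod 96799).

29949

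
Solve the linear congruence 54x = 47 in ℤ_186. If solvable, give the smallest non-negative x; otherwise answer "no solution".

no solution

gcd(54, 186):
186 = 3×54 + 24
54 = 2×24 + 6
24 = 4×6 + 0
gcd = 6, but 6 ∤ 47, so the congruence has no solution.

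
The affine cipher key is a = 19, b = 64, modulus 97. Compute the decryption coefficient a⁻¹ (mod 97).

46

Run Euclid on (97, 19):
97 = 5×19 + 2
19 = 9×2 + 1
2 = 2×1 + 0
Since gcd(19, 97) = 1, back-substitute to write 1 as a combination:
1 = 19 − 9·2
1 = −9·97 + 46·19
So 19·46 ≡ 1 (mod 97).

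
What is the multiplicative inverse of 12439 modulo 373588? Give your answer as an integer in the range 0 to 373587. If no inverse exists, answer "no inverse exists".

Run Euclid on (373588, 12439):
373588 = 30*12439 + 418
12439 = 29*418 + 317
418 = 1*317 + 101
317 = 3*101 + 14
101 = 7*14 + 3
14 = 4*3 + 2
3 = 1*2 + 1
2 = 2*1 + 0
The gcd is 1. Working backward:
1 = 3 − 2
1 = −14 + 5·3
1 = 5·101 − 36·14
1 = −36·317 + 113·101
1 = 113·418 − 149·317
1 = −149·12439 + 4434·418
1 = 4434·373588 − 133169·12439
Thus 12439·(-133169) ≡ 1 (mod 373588); reducing, -133169 mod 373588 = 240419.

240419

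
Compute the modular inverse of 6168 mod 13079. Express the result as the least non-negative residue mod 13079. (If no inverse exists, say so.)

2394

gcd(13079, 6168) by repeated division:
13079 = 2*6168 + 743
6168 = 8*743 + 224
743 = 3*224 + 71
224 = 3*71 + 11
71 = 6*11 + 5
11 = 2*5 + 1
5 = 5*1 + 0
gcd = 1, so the inverse exists. Back-substitute:
1 = 11 − 2·5
1 = −2·71 + 13·11
1 = 13·224 − 41·71
1 = −41·743 + 136·224
1 = 136·6168 − 1129·743
1 = −1129·13079 + 2394·6168
So 6168·2394 ≡ 1 (mod 13079).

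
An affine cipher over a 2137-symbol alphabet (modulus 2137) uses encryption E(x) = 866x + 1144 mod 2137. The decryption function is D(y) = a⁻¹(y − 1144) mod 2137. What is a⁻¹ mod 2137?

Extended Euclidean algorithm:
2137 = 2×866 + 405
866 = 2×405 + 56
405 = 7×56 + 13
56 = 4×13 + 4
13 = 3×4 + 1
4 = 4×1 + 0
gcd = 1, so the inverse exists. Back-substitute:
1 = 13 − 3·4
1 = −3·56 + 13·13
1 = 13·405 − 94·56
1 = −94·866 + 201·405
1 = 201·2137 − 496·866
So 866·(-496) ≡ 1 (mod 2137), and -496 ≡ 1641 (mod 2137).

1641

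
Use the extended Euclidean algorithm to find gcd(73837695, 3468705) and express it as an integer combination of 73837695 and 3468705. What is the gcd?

15

Euclidean algorithm:
73837695 = 21·3468705 + 994890
3468705 = 3·994890 + 484035
994890 = 2·484035 + 26820
484035 = 18·26820 + 1275
26820 = 21·1275 + 45
1275 = 28·45 + 15
45 = 3·15 + 0
gcd(73837695, 3468705) = 15.
Working backward:
15 = 1275 − 28·45
15 = −28·26820 + 589·1275
15 = 589·484035 − 10630·26820
15 = −10630·994890 + 21849·484035
15 = 21849·3468705 − 76177·994890
15 = −76177·73837695 + 1621566·3468705
So 15 = (-76177)·73837695 + (1621566)·3468705.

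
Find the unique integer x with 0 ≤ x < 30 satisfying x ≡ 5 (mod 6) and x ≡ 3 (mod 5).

23

Write x = 5 + 6·k. Then 6·k ≡ 3 − 5 ≡ 3 (mod 5).
Need 6⁻¹ mod 5. Extended Euclid on (5, 1):
5 = 5·1 + 0
6⁻¹ ≡ 1 (mod 5), so k ≡ 1·3 ≡ 3 (mod 5).
x = 5 + 6·3 = 23.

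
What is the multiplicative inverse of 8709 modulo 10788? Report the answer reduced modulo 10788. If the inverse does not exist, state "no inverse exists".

no inverse exists

Compute gcd(8709, 10788):
10788 = 1*8709 + 2079
8709 = 4*2079 + 393
2079 = 5*393 + 114
393 = 3*114 + 51
114 = 2*51 + 12
51 = 4*12 + 3
12 = 4*3 + 0
The gcd is 3, not 1, hence no inverse exists.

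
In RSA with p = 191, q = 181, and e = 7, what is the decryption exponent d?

φ(n) = (p−1)(q−1) = 190·180 = 34200.
Need d with 7·d ≡ 1 (mod 34200). Apply the extended Euclidean algorithm:
34200 = 4885·7 + 5
7 = 1·5 + 2
5 = 2·2 + 1
2 = 2·1 + 0
Back-substitute:
1 = 5 − 2·2
1 = −2·7 + 3·5
1 = 3·34200 − 14657·7
So 7·(-14657) ≡ 1 (mod 34200), hence d ≡ -14657 ≡ 19543 (mod 34200).

19543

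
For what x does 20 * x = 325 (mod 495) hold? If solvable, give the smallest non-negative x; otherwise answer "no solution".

41

First find gcd(20, 495):
495 = 24*20 + 15
20 = 1*15 + 5
15 = 3*5 + 0
gcd = 5 and 5 | 325, so solutions exist. Divide through by 5: 4x ≡ 65 (mod 99).
Now find 4⁻¹ mod 99:
99 = 24×4 + 3
4 = 1×3 + 1
3 = 3×1 + 0
Back-substitute:
1 = 4 − 3
1 = −99 + 25·4
So 4⁻¹ ≡ 25 (mod 99).
Then x ≡ 25·65 ≡ 41 (mod 99); the smallest non-negative solution is x = 41.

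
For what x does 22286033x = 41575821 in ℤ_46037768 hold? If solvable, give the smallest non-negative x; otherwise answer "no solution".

473701

First find gcd(22286033, 46037768):
46037768 = 2*22286033 + 1465702
22286033 = 15*1465702 + 300503
1465702 = 4*300503 + 263690
300503 = 1*263690 + 36813
263690 = 7*36813 + 5999
36813 = 6*5999 + 819
5999 = 7*819 + 266
819 = 3*266 + 21
266 = 12*21 + 14
21 = 1*14 + 7
14 = 2*7 + 0
gcd = 7 and 7 | 41575821, so solutions exist. Divide through by 7: 3183719x ≡ 5939403 (mod 6576824).
Now find 3183719⁻¹ mod 6576824:
6576824 = 2·3183719 + 209386
3183719 = 15·209386 + 42929
209386 = 4·42929 + 37670
42929 = 1·37670 + 5259
37670 = 7·5259 + 857
5259 = 6·857 + 117
857 = 7·117 + 38
117 = 3·38 + 3
38 = 12·3 + 2
3 = 1·2 + 1
2 = 2·1 + 0
Back-substitute:
1 = 3 − 2
1 = −38 + 13·3
1 = 13·117 − 40·38
1 = −40·857 + 293·117
1 = 293·5259 − 1798·857
1 = −1798·37670 + 12879·5259
1 = 12879·42929 − 14677·37670
1 = −14677·209386 + 71587·42929
1 = 71587·3183719 − 1088482·209386
1 = −1088482·6576824 + 2248551·3183719
So 3183719⁻¹ ≡ 2248551 (mod 6576824).
Then x ≡ 2248551·5939403 ≡ 473701 (mod 6576824); the smallest non-negative solution is x = 473701.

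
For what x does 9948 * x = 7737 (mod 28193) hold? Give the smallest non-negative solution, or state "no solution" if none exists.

First find gcd(9948, 28193):
28193 = 2*9948 + 8297
9948 = 1*8297 + 1651
8297 = 5*1651 + 42
1651 = 39*42 + 13
42 = 3*13 + 3
13 = 4*3 + 1
3 = 3*1 + 0
gcd = 1, so a unique solution mod 28193 exists.
Back-substitute for the Bézout coefficients:
1 = 13 − 4·3
1 = −4·42 + 13·13
1 = 13·1651 − 511·42
1 = −511·8297 + 2568·1651
1 = 2568·9948 − 3079·8297
1 = −3079·28193 + 8726·9948
So 9948·(8726) ≡ 1 (mod 28193), giving 9948⁻¹ ≡ 8726.
x ≡ 9948⁻¹·7737 ≡ 8726·7737 ≡ 19020 (mod 28193).

19020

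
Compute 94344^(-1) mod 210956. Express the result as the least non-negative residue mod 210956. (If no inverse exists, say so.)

Euclidean algorithm on 210956, 94344:
210956 = 2·94344 + 22268
94344 = 4·22268 + 5272
22268 = 4·5272 + 1180
5272 = 4·1180 + 552
1180 = 2·552 + 76
552 = 7·76 + 20
76 = 3·20 + 16
20 = 1·16 + 4
16 = 4·4 + 0
The gcd is 4, not 1, hence no inverse exists.

no inverse exists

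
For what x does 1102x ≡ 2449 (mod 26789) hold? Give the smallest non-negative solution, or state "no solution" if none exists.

First find gcd(1102, 26789):
26789 = 24*1102 + 341
1102 = 3*341 + 79
341 = 4*79 + 25
79 = 3*25 + 4
25 = 6*4 + 1
4 = 4*1 + 0
gcd = 1, so a unique solution mod 26789 exists.
Back-substitute for the Bézout coefficients:
1 = 25 − 6·4
1 = −6·79 + 19·25
1 = 19·341 − 82·79
1 = −82·1102 + 265·341
1 = 265·26789 − 6442·1102
So 1102·(-6442) ≡ 1 (mod 26789), giving 1102⁻¹ ≡ 20347.
x ≡ 1102⁻¹·2449 ≡ 20347·2449 ≡ 2263 (mod 26789).

2263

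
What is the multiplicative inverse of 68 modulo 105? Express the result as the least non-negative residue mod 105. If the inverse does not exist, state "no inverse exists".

Run Euclid on (105, 68):
105 = 1·68 + 37
68 = 1·37 + 31
37 = 1·31 + 6
31 = 5·6 + 1
6 = 6·1 + 0
Since gcd(68, 105) = 1, back-substitute to write 1 as a combination:
1 = 31 − 5·6
1 = −5·37 + 6·31
1 = 6·68 − 11·37
1 = −11·105 + 17·68
So 68·17 ≡ 1 (mod 105).

17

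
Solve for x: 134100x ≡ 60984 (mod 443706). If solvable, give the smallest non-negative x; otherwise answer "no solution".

62159

First find gcd(134100, 443706):
443706 = 3*134100 + 41406
134100 = 3*41406 + 9882
41406 = 4*9882 + 1878
9882 = 5*1878 + 492
1878 = 3*492 + 402
492 = 1*402 + 90
402 = 4*90 + 42
90 = 2*42 + 6
42 = 7*6 + 0
gcd = 6 and 6 | 60984, so solutions exist. Divide through by 6: 22350x ≡ 10164 (mod 73951).
Now find 22350⁻¹ mod 73951:
73951 = 3*22350 + 6901
22350 = 3*6901 + 1647
6901 = 4*1647 + 313
1647 = 5*313 + 82
313 = 3*82 + 67
82 = 1*67 + 15
67 = 4*15 + 7
15 = 2*7 + 1
7 = 7*1 + 0
Back-substitute:
1 = 15 − 2·7
1 = −2·67 + 9·15
1 = 9·82 − 11·67
1 = −11·313 + 42·82
1 = 42·1647 − 221·313
1 = −221·6901 + 926·1647
1 = 926·22350 − 2999·6901
1 = −2999·73951 + 9923·22350
So 22350⁻¹ ≡ 9923 (mod 73951).
Then x ≡ 9923·10164 ≡ 62159 (mod 73951); the smallest non-negative solution is x = 62159.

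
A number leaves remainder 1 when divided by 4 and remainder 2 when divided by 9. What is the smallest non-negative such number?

29

Write x = 1 + 4·k. Then 4·k ≡ 2 − 1 ≡ 1 (mod 9).
Need 4⁻¹ mod 9. Extended Euclid on (9, 4):
9 = 2*4 + 1
4 = 4*1 + 0
Back-substitute:
1 = 9 − 2·4
4⁻¹ ≡ 7 (mod 9), so k ≡ 7·1 ≡ 7 (mod 9).
x = 1 + 4·7 = 29.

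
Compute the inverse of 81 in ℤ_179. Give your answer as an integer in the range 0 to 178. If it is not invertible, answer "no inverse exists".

gcd(179, 81) by repeated division:
179 = 2×81 + 17
81 = 4×17 + 13
17 = 1×13 + 4
13 = 3×4 + 1
4 = 4×1 + 0
The gcd is 1. Working backward:
1 = 13 − 3·4
1 = −3·17 + 4·13
1 = 4·81 − 19·17
1 = −19·179 + 42·81
So 81·42 ≡ 1 (mod 179).

42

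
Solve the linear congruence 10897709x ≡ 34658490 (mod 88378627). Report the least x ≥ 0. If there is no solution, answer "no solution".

First find gcd(10897709, 88378627):
88378627 = 8·10897709 + 1196955
10897709 = 9·1196955 + 125114
1196955 = 9·125114 + 70929
125114 = 1·70929 + 54185
70929 = 1·54185 + 16744
54185 = 3·16744 + 3953
16744 = 4·3953 + 932
3953 = 4·932 + 225
932 = 4·225 + 32
225 = 7·32 + 1
32 = 32·1 + 0
gcd = 1, so a unique solution mod 88378627 exists.
Back-substitute for the Bézout coefficients:
1 = 225 − 7·32
1 = −7·932 + 29·225
1 = 29·3953 − 123·932
1 = −123·16744 + 521·3953
1 = 521·54185 − 1686·16744
1 = −1686·70929 + 2207·54185
1 = 2207·125114 − 3893·70929
1 = −3893·1196955 + 37244·125114
1 = 37244·10897709 − 339089·1196955
1 = −339089·88378627 + 2749956·10897709
So 10897709·(2749956) ≡ 1 (mod 88378627), giving 10897709⁻¹ ≡ 2749956.
x ≡ 10897709⁻¹·34658490 ≡ 2749956·34658490 ≡ 43597100 (mod 88378627).

43597100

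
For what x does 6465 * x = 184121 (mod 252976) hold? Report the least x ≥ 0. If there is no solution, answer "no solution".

185

First find gcd(6465, 252976):
252976 = 39*6465 + 841
6465 = 7*841 + 578
841 = 1*578 + 263
578 = 2*263 + 52
263 = 5*52 + 3
52 = 17*3 + 1
3 = 3*1 + 0
gcd = 1, so a unique solution mod 252976 exists.
Back-substitute for the Bézout coefficients:
1 = 52 − 17·3
1 = −17·263 + 86·52
1 = 86·578 − 189·263
1 = −189·841 + 275·578
1 = 275·6465 − 2114·841
1 = −2114·252976 + 82721·6465
So 6465·(82721) ≡ 1 (mod 252976), giving 6465⁻¹ ≡ 82721.
x ≡ 6465⁻¹·184121 ≡ 82721·184121 ≡ 185 (mod 252976).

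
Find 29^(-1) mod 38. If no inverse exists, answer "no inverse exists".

gcd(38, 29) by repeated division:
38 = 1*29 + 9
29 = 3*9 + 2
9 = 4*2 + 1
2 = 2*1 + 0
gcd = 1, so the inverse exists. Back-substitute:
1 = 9 − 4·2
1 = −4·29 + 13·9
1 = 13·38 − 17·29
Hence 29⁻¹ ≡ -17 ≡ 21 (mod 38).

21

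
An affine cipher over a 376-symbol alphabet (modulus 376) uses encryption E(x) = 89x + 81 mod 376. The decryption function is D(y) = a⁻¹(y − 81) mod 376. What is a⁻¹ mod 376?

169

Extended Euclidean algorithm:
376 = 4×89 + 20
89 = 4×20 + 9
20 = 2×9 + 2
9 = 4×2 + 1
2 = 2×1 + 0
The gcd is 1. Working backward:
1 = 9 − 4·2
1 = −4·20 + 9·9
1 = 9·89 − 40·20
1 = −40·376 + 169·89
So 89·169 ≡ 1 (mod 376).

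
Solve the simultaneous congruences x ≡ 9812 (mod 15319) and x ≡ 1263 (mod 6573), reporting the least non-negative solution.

20338125

Write x = 9812 + 15319·k. Then 15319·k ≡ 1263 − 9812 ≡ 4597 (mod 6573).
Need 15319⁻¹ mod 6573. Extended Euclid on (6573, 2173):
6573 = 3·2173 + 54
2173 = 40·54 + 13
54 = 4·13 + 2
13 = 6·2 + 1
2 = 2·1 + 0
Back-substitute:
1 = 13 − 6·2
1 = −6·54 + 25·13
1 = 25·2173 − 1006·54
1 = −1006·6573 + 3043·2173
15319⁻¹ ≡ 3043 (mod 6573), so k ≡ 3043·4597 ≡ 1327 (mod 6573).
x = 9812 + 15319·1327 = 20338125.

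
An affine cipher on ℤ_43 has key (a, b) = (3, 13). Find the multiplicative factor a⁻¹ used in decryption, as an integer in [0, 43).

29

gcd(43, 3) by repeated division:
43 = 14×3 + 1
3 = 3×1 + 0
gcd = 1, so the inverse exists. Back-substitute:
1 = 43 − 14·3
So 3·(-14) ≡ 1 (mod 43), and -14 ≡ 29 (mod 43).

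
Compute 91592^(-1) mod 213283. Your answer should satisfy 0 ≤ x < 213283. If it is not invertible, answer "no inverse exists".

gcd(213283, 91592) by repeated division:
213283 = 2×91592 + 30099
91592 = 3×30099 + 1295
30099 = 23×1295 + 314
1295 = 4×314 + 39
314 = 8×39 + 2
39 = 19×2 + 1
2 = 2×1 + 0
gcd = 1, so the inverse exists. Back-substitute:
1 = 39 − 19·2
1 = −19·314 + 153·39
1 = 153·1295 − 631·314
1 = −631·30099 + 14666·1295
1 = 14666·91592 − 44629·30099
1 = −44629·213283 + 103924·91592
So 91592·103924 ≡ 1 (mod 213283).

103924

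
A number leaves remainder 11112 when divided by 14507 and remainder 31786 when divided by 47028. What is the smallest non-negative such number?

348556294

Write x = 11112 + 14507·k. Then 14507·k ≡ 31786 − 11112 ≡ 20674 (mod 47028).
Need 14507⁻¹ mod 47028. Extended Euclid on (47028, 14507):
47028 = 3*14507 + 3507
14507 = 4*3507 + 479
3507 = 7*479 + 154
479 = 3*154 + 17
154 = 9*17 + 1
17 = 17*1 + 0
Back-substitute:
1 = 154 − 9·17
1 = −9·479 + 28·154
1 = 28·3507 − 205·479
1 = −205·14507 + 848·3507
1 = 848·47028 − 2749·14507
14507⁻¹ ≡ 44279 (mod 47028), so k ≡ 44279·20674 ≡ 24026 (mod 47028).
x = 11112 + 14507·24026 = 348556294.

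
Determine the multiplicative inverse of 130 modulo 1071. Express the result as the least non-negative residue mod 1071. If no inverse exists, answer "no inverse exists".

898

Apply the Euclidean algorithm to 1071 and 130:
1071 = 8*130 + 31
130 = 4*31 + 6
31 = 5*6 + 1
6 = 6*1 + 0
Since gcd(130, 1071) = 1, back-substitute to write 1 as a combination:
1 = 31 − 5·6
1 = −5·130 + 21·31
1 = 21·1071 − 173·130
So 130·(-173) ≡ 1 (mod 1071), and -173 ≡ 898 (mod 1071).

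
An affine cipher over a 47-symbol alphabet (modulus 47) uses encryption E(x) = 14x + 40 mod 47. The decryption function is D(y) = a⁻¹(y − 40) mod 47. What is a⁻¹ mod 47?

37

Extended Euclidean algorithm:
47 = 3*14 + 5
14 = 2*5 + 4
5 = 1*4 + 1
4 = 4*1 + 0
Since gcd(14, 47) = 1, back-substitute to write 1 as a combination:
1 = 5 − 4
1 = −14 + 3·5
1 = 3·47 − 10·14
Thus 14·(-10) ≡ 1 (mod 47); reducing, -10 mod 47 = 37.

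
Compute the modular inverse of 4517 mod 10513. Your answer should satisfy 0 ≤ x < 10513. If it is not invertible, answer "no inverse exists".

Run Euclid on (10513, 4517):
10513 = 2·4517 + 1479
4517 = 3·1479 + 80
1479 = 18·80 + 39
80 = 2·39 + 2
39 = 19·2 + 1
2 = 2·1 + 0
The gcd is 1. Working backward:
1 = 39 − 19·2
1 = −19·80 + 39·39
1 = 39·1479 − 721·80
1 = −721·4517 + 2202·1479
1 = 2202·10513 − 5125·4517
So 4517·(-5125) ≡ 1 (mod 10513), and -5125 ≡ 5388 (mod 10513).

5388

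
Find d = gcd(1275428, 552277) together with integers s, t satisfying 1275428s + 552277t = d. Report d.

11

Repeated division:
1275428 = 2·552277 + 170874
552277 = 3·170874 + 39655
170874 = 4·39655 + 12254
39655 = 3·12254 + 2893
12254 = 4·2893 + 682
2893 = 4·682 + 165
682 = 4·165 + 22
165 = 7·22 + 11
22 = 2·11 + 0
gcd(1275428, 552277) = 11.
Working backward:
11 = 165 − 7·22
11 = −7·682 + 29·165
11 = 29·2893 − 123·682
11 = −123·12254 + 521·2893
11 = 521·39655 − 1686·12254
11 = −1686·170874 + 7265·39655
11 = 7265·552277 − 23481·170874
11 = −23481·1275428 + 54227·552277
So 11 = (-23481)·1275428 + (54227)·552277.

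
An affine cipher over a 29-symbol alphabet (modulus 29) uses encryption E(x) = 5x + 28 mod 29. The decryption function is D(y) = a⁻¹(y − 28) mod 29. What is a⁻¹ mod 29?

Apply the Euclidean algorithm to 29 and 5:
29 = 5×5 + 4
5 = 1×4 + 1
4 = 4×1 + 0
gcd = 1, so the inverse exists. Back-substitute:
1 = 5 − 4
1 = −29 + 6·5
So 5·6 ≡ 1 (mod 29).

6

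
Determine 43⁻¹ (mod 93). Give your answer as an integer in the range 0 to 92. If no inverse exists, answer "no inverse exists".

13

Run Euclid on (93, 43):
93 = 2*43 + 7
43 = 6*7 + 1
7 = 7*1 + 0
The gcd is 1. Working backward:
1 = 43 − 6·7
1 = −6·93 + 13·43
So 43·13 ≡ 1 (mod 93).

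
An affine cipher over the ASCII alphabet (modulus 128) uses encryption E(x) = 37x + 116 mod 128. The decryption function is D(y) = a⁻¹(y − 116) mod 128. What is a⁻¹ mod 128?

45

Run Euclid on (128, 37):
128 = 3×37 + 17
37 = 2×17 + 3
17 = 5×3 + 2
3 = 1×2 + 1
2 = 2×1 + 0
The gcd is 1. Working backward:
1 = 3 − 2
1 = −17 + 6·3
1 = 6·37 − 13·17
1 = −13·128 + 45·37
So 37·45 ≡ 1 (mod 128).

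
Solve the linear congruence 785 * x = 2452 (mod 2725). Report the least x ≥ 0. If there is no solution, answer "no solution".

no solution

gcd(785, 2725):
2725 = 3×785 + 370
785 = 2×370 + 45
370 = 8×45 + 10
45 = 4×10 + 5
10 = 2×5 + 0
gcd = 5, but 5 ∤ 2452, so the congruence has no solution.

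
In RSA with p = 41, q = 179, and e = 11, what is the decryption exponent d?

φ(n) = (p−1)(q−1) = 40·178 = 7120.
Need d with 11·d ≡ 1 (mod 7120). Apply the extended Euclidean algorithm:
7120 = 647×11 + 3
11 = 3×3 + 2
3 = 1×2 + 1
2 = 2×1 + 0
Back-substitute:
1 = 3 − 2
1 = −11 + 4·3
1 = 4·7120 − 2589·11
So 11·(-2589) ≡ 1 (mod 7120), hence d ≡ -2589 ≡ 4531 (mod 7120).

4531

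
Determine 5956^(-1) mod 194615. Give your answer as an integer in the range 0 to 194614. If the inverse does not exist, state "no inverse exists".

Apply the Euclidean algorithm to 194615 and 5956:
194615 = 32×5956 + 4023
5956 = 1×4023 + 1933
4023 = 2×1933 + 157
1933 = 12×157 + 49
157 = 3×49 + 10
49 = 4×10 + 9
10 = 1×9 + 1
9 = 9×1 + 0
The gcd is 1. Working backward:
1 = 10 − 9
1 = −49 + 5·10
1 = 5·157 − 16·49
1 = −16·1933 + 197·157
1 = 197·4023 − 410·1933
1 = −410·5956 + 607·4023
1 = 607·194615 − 19834·5956
So 5956·(-19834) ≡ 1 (mod 194615), and -19834 ≡ 174781 (mod 194615).

174781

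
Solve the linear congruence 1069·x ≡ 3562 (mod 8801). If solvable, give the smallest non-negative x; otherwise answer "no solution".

First find gcd(1069, 8801):
8801 = 8×1069 + 249
1069 = 4×249 + 73
249 = 3×73 + 30
73 = 2×30 + 13
30 = 2×13 + 4
13 = 3×4 + 1
4 = 4×1 + 0
gcd = 1, so a unique solution mod 8801 exists.
Back-substitute for the Bézout coefficients:
1 = 13 − 3·4
1 = −3·30 + 7·13
1 = 7·73 − 17·30
1 = −17·249 + 58·73
1 = 58·1069 − 249·249
1 = −249·8801 + 2050·1069
So 1069·(2050) ≡ 1 (mod 8801), giving 1069⁻¹ ≡ 2050.
x ≡ 1069⁻¹·3562 ≡ 2050·3562 ≡ 6071 (mod 8801).

6071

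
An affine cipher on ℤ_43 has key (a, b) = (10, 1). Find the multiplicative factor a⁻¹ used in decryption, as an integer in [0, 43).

Extended Euclidean algorithm:
43 = 4·10 + 3
10 = 3·3 + 1
3 = 3·1 + 0
Since gcd(10, 43) = 1, back-substitute to write 1 as a combination:
1 = 10 − 3·3
1 = −3·43 + 13·10
So 10·13 ≡ 1 (mod 43).

13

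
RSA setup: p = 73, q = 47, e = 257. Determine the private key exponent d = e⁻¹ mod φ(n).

φ(n) = (p−1)(q−1) = 72·46 = 3312.
Need d with 257·d ≡ 1 (mod 3312). Apply the extended Euclidean algorithm:
3312 = 12·257 + 228
257 = 1·228 + 29
228 = 7·29 + 25
29 = 1·25 + 4
25 = 6·4 + 1
4 = 4·1 + 0
Back-substitute:
1 = 25 − 6·4
1 = −6·29 + 7·25
1 = 7·228 − 55·29
1 = −55·257 + 62·228
1 = 62·3312 − 799·257
So 257·(-799) ≡ 1 (mod 3312), hence d ≡ -799 ≡ 2513 (mod 3312).

2513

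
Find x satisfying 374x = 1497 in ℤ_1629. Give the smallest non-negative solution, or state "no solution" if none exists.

First find gcd(374, 1629):
1629 = 4·374 + 133
374 = 2·133 + 108
133 = 1·108 + 25
108 = 4·25 + 8
25 = 3·8 + 1
8 = 8·1 + 0
gcd = 1, so a unique solution mod 1629 exists.
Back-substitute for the Bézout coefficients:
1 = 25 − 3·8
1 = −3·108 + 13·25
1 = 13·133 − 16·108
1 = −16·374 + 45·133
1 = 45·1629 − 196·374
So 374·(-196) ≡ 1 (mod 1629), giving 374⁻¹ ≡ 1433.
x ≡ 374⁻¹·1497 ≡ 1433·1497 ≡ 1437 (mod 1629).

1437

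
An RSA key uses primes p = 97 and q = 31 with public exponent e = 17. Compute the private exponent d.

2033

φ(n) = (p−1)(q−1) = 96·30 = 2880.
Need d with 17·d ≡ 1 (mod 2880). Apply the extended Euclidean algorithm:
2880 = 169×17 + 7
17 = 2×7 + 3
7 = 2×3 + 1
3 = 3×1 + 0
Back-substitute:
1 = 7 − 2·3
1 = −2·17 + 5·7
1 = 5·2880 − 847·17
So 17·(-847) ≡ 1 (mod 2880), hence d ≡ -847 ≡ 2033 (mod 2880).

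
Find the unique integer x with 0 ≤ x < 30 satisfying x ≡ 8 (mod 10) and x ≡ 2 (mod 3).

8

Write x = 8 + 10·k. Then 10·k ≡ 2 − 8 ≡ 0 (mod 3).
Need 10⁻¹ mod 3. Extended Euclid on (3, 1):
3 = 3·1 + 0
10⁻¹ ≡ 1 (mod 3), so k ≡ 1·0 ≡ 0 (mod 3).
x = 8 + 10·0 = 8.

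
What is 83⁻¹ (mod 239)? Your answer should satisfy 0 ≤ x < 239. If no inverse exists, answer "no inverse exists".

gcd(239, 83) by repeated division:
239 = 2*83 + 73
83 = 1*73 + 10
73 = 7*10 + 3
10 = 3*3 + 1
3 = 3*1 + 0
gcd = 1, so the inverse exists. Back-substitute:
1 = 10 − 3·3
1 = −3·73 + 22·10
1 = 22·83 − 25·73
1 = −25·239 + 72·83
So 83·72 ≡ 1 (mod 239).

72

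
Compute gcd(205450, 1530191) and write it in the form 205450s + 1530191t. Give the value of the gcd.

1

Apply Euclid's algorithm to 1530191 and 205450:
1530191 = 7·205450 + 92041
205450 = 2·92041 + 21368
92041 = 4·21368 + 6569
21368 = 3·6569 + 1661
6569 = 3·1661 + 1586
1661 = 1·1586 + 75
1586 = 21·75 + 11
75 = 6·11 + 9
11 = 1·9 + 2
9 = 4·2 + 1
2 = 2·1 + 0
gcd(205450, 1530191) = 1.
Express as a combination:
1 = 9 − 4·2
1 = −4·11 + 5·9
1 = 5·75 − 34·11
1 = −34·1586 + 719·75
1 = 719·1661 − 753·1586
1 = −753·6569 + 2978·1661
1 = 2978·21368 − 9687·6569
1 = −9687·92041 + 41726·21368
1 = 41726·205450 − 93139·92041
1 = −93139·1530191 + 693699·205450
So 1 = (-93139)·1530191 + (693699)·205450.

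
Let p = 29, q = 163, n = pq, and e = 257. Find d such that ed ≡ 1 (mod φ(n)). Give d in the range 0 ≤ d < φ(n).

353

φ(n) = (p−1)(q−1) = 28·162 = 4536.
Need d with 257·d ≡ 1 (mod 4536). Apply the extended Euclidean algorithm:
4536 = 17*257 + 167
257 = 1*167 + 90
167 = 1*90 + 77
90 = 1*77 + 13
77 = 5*13 + 12
13 = 1*12 + 1
12 = 12*1 + 0
Back-substitute:
1 = 13 − 12
1 = −77 + 6·13
1 = 6·90 − 7·77
1 = −7·167 + 13·90
1 = 13·257 − 20·167
1 = −20·4536 + 353·257
So 257·353 ≡ 1 (mod 4536), hence d = 353.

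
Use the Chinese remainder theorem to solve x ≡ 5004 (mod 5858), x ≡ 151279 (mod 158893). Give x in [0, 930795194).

149987378

Write x = 5004 + 5858·k. Then 5858·k ≡ 151279 − 5004 ≡ 146275 (mod 158893).
Need 5858⁻¹ mod 158893. Extended Euclid on (158893, 5858):
158893 = 27·5858 + 727
5858 = 8·727 + 42
727 = 17·42 + 13
42 = 3·13 + 3
13 = 4·3 + 1
3 = 3·1 + 0
Back-substitute:
1 = 13 − 4·3
1 = −4·42 + 13·13
1 = 13·727 − 225·42
1 = −225·5858 + 1813·727
1 = 1813·158893 − 49176·5858
5858⁻¹ ≡ 109717 (mod 158893), so k ≡ 109717·146275 ≡ 25603 (mod 158893).
x = 5004 + 5858·25603 = 149987378.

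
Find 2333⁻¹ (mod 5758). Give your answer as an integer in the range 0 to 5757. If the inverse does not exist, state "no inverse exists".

Run Euclid on (5758, 2333):
5758 = 2·2333 + 1092
2333 = 2·1092 + 149
1092 = 7·149 + 49
149 = 3·49 + 2
49 = 24·2 + 1
2 = 2·1 + 0
gcd = 1, so the inverse exists. Back-substitute:
1 = 49 − 24·2
1 = −24·149 + 73·49
1 = 73·1092 − 535·149
1 = −535·2333 + 1143·1092
1 = 1143·5758 − 2821·2333
Hence 2333⁻¹ ≡ -2821 ≡ 2937 (mod 5758).

2937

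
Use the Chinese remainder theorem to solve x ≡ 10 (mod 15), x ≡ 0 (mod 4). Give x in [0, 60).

Write x = 10 + 15·k. Then 15·k ≡ 0 − 10 ≡ 2 (mod 4).
Need 15⁻¹ mod 4. Extended Euclid on (4, 3):
4 = 1·3 + 1
3 = 3·1 + 0
Back-substitute:
1 = 4 − 3
15⁻¹ ≡ 3 (mod 4), so k ≡ 3·2 ≡ 2 (mod 4).
x = 10 + 15·2 = 40.

40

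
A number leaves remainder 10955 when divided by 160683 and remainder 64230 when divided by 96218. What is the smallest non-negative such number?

Write x = 10955 + 160683·k. Then 160683·k ≡ 64230 − 10955 ≡ 53275 (mod 96218).
Need 160683⁻¹ mod 96218. Extended Euclid on (96218, 64465):
96218 = 1·64465 + 31753
64465 = 2·31753 + 959
31753 = 33·959 + 106
959 = 9·106 + 5
106 = 21·5 + 1
5 = 5·1 + 0
Back-substitute:
1 = 106 − 21·5
1 = −21·959 + 190·106
1 = 190·31753 − 6291·959
1 = −6291·64465 + 12772·31753
1 = 12772·96218 − 19063·64465
160683⁻¹ ≡ 77155 (mod 96218), so k ≡ 77155·53275 ≡ 95883 (mod 96218).
x = 10955 + 160683·95883 = 15406779044.

15406779044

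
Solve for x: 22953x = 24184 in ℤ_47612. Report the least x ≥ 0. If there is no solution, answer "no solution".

First find gcd(22953, 47612):
47612 = 2×22953 + 1706
22953 = 13×1706 + 775
1706 = 2×775 + 156
775 = 4×156 + 151
156 = 1×151 + 5
151 = 30×5 + 1
5 = 5×1 + 0
gcd = 1, so a unique solution mod 47612 exists.
Back-substitute for the Bézout coefficients:
1 = 151 − 30·5
1 = −30·156 + 31·151
1 = 31·775 − 154·156
1 = −154·1706 + 339·775
1 = 339·22953 − 4561·1706
1 = −4561·47612 + 9461·22953
So 22953·(9461) ≡ 1 (mod 47612), giving 22953⁻¹ ≡ 9461.
x ≡ 22953⁻¹·24184 ≡ 9461·24184 ≡ 29164 (mod 47612).

29164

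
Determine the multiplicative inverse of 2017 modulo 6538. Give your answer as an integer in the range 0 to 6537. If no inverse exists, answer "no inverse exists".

gcd(6538, 2017) by repeated division:
6538 = 3*2017 + 487
2017 = 4*487 + 69
487 = 7*69 + 4
69 = 17*4 + 1
4 = 4*1 + 0
gcd = 1, so the inverse exists. Back-substitute:
1 = 69 − 17·4
1 = −17·487 + 120·69
1 = 120·2017 − 497·487
1 = −497·6538 + 1611·2017
So 2017·1611 ≡ 1 (mod 6538).

1611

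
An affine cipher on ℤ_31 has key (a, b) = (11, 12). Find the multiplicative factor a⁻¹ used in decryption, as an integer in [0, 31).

17

Run Euclid on (31, 11):
31 = 2×11 + 9
11 = 1×9 + 2
9 = 4×2 + 1
2 = 2×1 + 0
The gcd is 1. Working backward:
1 = 9 − 4·2
1 = −4·11 + 5·9
1 = 5·31 − 14·11
So 11·(-14) ≡ 1 (mod 31), and -14 ≡ 17 (mod 31).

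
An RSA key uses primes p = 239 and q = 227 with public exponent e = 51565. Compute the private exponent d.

φ(n) = (p−1)(q−1) = 238·226 = 53788.
Need d with 51565·d ≡ 1 (mod 53788). Apply the extended Euclidean algorithm:
53788 = 1×51565 + 2223
51565 = 23×2223 + 436
2223 = 5×436 + 43
436 = 10×43 + 6
43 = 7×6 + 1
6 = 6×1 + 0
Back-substitute:
1 = 43 − 7·6
1 = −7·436 + 71·43
1 = 71·2223 − 362·436
1 = −362·51565 + 8397·2223
1 = 8397·53788 − 8759·51565
So 51565·(-8759) ≡ 1 (mod 53788), hence d ≡ -8759 ≡ 45029 (mod 53788).

45029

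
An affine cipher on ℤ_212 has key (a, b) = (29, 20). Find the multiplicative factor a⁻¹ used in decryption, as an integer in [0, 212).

Extended Euclidean algorithm:
212 = 7*29 + 9
29 = 3*9 + 2
9 = 4*2 + 1
2 = 2*1 + 0
gcd = 1, so the inverse exists. Back-substitute:
1 = 9 − 4·2
1 = −4·29 + 13·9
1 = 13·212 − 95·29
Thus 29·(-95) ≡ 1 (mod 212); reducing, -95 mod 212 = 117.

117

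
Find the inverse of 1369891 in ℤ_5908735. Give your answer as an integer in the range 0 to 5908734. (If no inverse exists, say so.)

5269001

gcd(5908735, 1369891) by repeated division:
5908735 = 4×1369891 + 429171
1369891 = 3×429171 + 82378
429171 = 5×82378 + 17281
82378 = 4×17281 + 13254
17281 = 1×13254 + 4027
13254 = 3×4027 + 1173
4027 = 3×1173 + 508
1173 = 2×508 + 157
508 = 3×157 + 37
157 = 4×37 + 9
37 = 4×9 + 1
9 = 9×1 + 0
The gcd is 1. Working backward:
1 = 37 − 4·9
1 = −4·157 + 17·37
1 = 17·508 − 55·157
1 = −55·1173 + 127·508
1 = 127·4027 − 436·1173
1 = −436·13254 + 1435·4027
1 = 1435·17281 − 1871·13254
1 = −1871·82378 + 8919·17281
1 = 8919·429171 − 46466·82378
1 = −46466·1369891 + 148317·429171
1 = 148317·5908735 − 639734·1369891
Hence 1369891⁻¹ ≡ -639734 ≡ 5269001 (mod 5908735).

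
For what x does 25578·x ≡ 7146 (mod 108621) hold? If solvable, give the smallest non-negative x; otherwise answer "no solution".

11789

First find gcd(25578, 108621):
108621 = 4·25578 + 6309
25578 = 4·6309 + 342
6309 = 18·342 + 153
342 = 2·153 + 36
153 = 4·36 + 9
36 = 4·9 + 0
gcd = 9 and 9 | 7146, so solutions exist. Divide through by 9: 2842x ≡ 794 (mod 12069).
Now find 2842⁻¹ mod 12069:
12069 = 4·2842 + 701
2842 = 4·701 + 38
701 = 18·38 + 17
38 = 2·17 + 4
17 = 4·4 + 1
4 = 4·1 + 0
Back-substitute:
1 = 17 − 4·4
1 = −4·38 + 9·17
1 = 9·701 − 166·38
1 = −166·2842 + 673·701
1 = 673·12069 − 2858·2842
So 2842·(-2858) ≡ 1 (mod 12069), i.e. 2842⁻¹ ≡ 9211.
Then x ≡ 9211·794 ≡ 11789 (mod 12069); the smallest non-negative solution is x = 11789.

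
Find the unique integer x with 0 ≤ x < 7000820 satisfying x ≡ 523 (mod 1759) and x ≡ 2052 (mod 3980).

Write x = 523 + 1759·k. Then 1759·k ≡ 2052 − 523 ≡ 1529 (mod 3980).
Need 1759⁻¹ mod 3980. Extended Euclid on (3980, 1759):
3980 = 2*1759 + 462
1759 = 3*462 + 373
462 = 1*373 + 89
373 = 4*89 + 17
89 = 5*17 + 4
17 = 4*4 + 1
4 = 4*1 + 0
Back-substitute:
1 = 17 − 4·4
1 = −4·89 + 21·17
1 = 21·373 − 88·89
1 = −88·462 + 109·373
1 = 109·1759 − 415·462
1 = −415·3980 + 939·1759
1759⁻¹ ≡ 939 (mod 3980), so k ≡ 939·1529 ≡ 2931 (mod 3980).
x = 523 + 1759·2931 = 5156152.

5156152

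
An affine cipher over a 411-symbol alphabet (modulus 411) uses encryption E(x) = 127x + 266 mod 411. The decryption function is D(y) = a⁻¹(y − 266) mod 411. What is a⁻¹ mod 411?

Extended Euclidean algorithm:
411 = 3×127 + 30
127 = 4×30 + 7
30 = 4×7 + 2
7 = 3×2 + 1
2 = 2×1 + 0
The gcd is 1. Working backward:
1 = 7 − 3·2
1 = −3·30 + 13·7
1 = 13·127 − 55·30
1 = −55·411 + 178·127
So 127·178 ≡ 1 (mod 411).

178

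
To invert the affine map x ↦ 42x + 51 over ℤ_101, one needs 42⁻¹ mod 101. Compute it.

89

Apply the Euclidean algorithm to 101 and 42:
101 = 2×42 + 17
42 = 2×17 + 8
17 = 2×8 + 1
8 = 8×1 + 0
Since gcd(42, 101) = 1, back-substitute to write 1 as a combination:
1 = 17 − 2·8
1 = −2·42 + 5·17
1 = 5·101 − 12·42
Hence 42⁻¹ ≡ -12 ≡ 89 (mod 101).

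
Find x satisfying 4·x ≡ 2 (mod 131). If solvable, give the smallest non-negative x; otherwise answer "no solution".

66

First find gcd(4, 131):
131 = 32*4 + 3
4 = 1*3 + 1
3 = 3*1 + 0
gcd = 1, so a unique solution mod 131 exists.
Back-substitute for the Bézout coefficients:
1 = 4 − 3
1 = −131 + 33·4
So 4·(33) ≡ 1 (mod 131), giving 4⁻¹ ≡ 33.
x ≡ 4⁻¹·2 ≡ 33·2 ≡ 66 (mod 131).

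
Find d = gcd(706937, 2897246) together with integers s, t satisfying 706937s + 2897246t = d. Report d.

Apply Euclid's algorithm to 2897246 and 706937:
2897246 = 4×706937 + 69498
706937 = 10×69498 + 11957
69498 = 5×11957 + 9713
11957 = 1×9713 + 2244
9713 = 4×2244 + 737
2244 = 3×737 + 33
737 = 22×33 + 11
33 = 3×11 + 0
gcd(706937, 2897246) = 11.
Express as a combination:
11 = 737 − 22·33
11 = −22·2244 + 67·737
11 = 67·9713 − 290·2244
11 = −290·11957 + 357·9713
11 = 357·69498 − 2075·11957
11 = −2075·706937 + 21107·69498
11 = 21107·2897246 − 86503·706937
So 11 = (21107)·2897246 + (-86503)·706937.

11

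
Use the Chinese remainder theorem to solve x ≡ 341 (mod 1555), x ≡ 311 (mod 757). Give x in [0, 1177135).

602126

Write x = 341 + 1555·k. Then 1555·k ≡ 311 − 341 ≡ 727 (mod 757).
Need 1555⁻¹ mod 757. Extended Euclid on (757, 41):
757 = 18·41 + 19
41 = 2·19 + 3
19 = 6·3 + 1
3 = 3·1 + 0
Back-substitute:
1 = 19 − 6·3
1 = −6·41 + 13·19
1 = 13·757 − 240·41
1555⁻¹ ≡ 517 (mod 757), so k ≡ 517·727 ≡ 387 (mod 757).
x = 341 + 1555·387 = 602126.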